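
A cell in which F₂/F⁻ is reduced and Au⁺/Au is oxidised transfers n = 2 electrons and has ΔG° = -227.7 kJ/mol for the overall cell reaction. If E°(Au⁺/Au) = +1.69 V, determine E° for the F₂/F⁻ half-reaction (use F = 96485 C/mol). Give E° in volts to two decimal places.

+2.87 V

E°cell = −ΔG°/(nF) = −(-227.7×10³)/((2)(96485)) = +1.180 V.
Since F₂/F⁻ is the cathode and Au⁺/Au the anode, E°cell = E°(F₂/F⁻) − E°(Au⁺/Au).
So E°(F₂/F⁻) = E°cell + E°(Au⁺/Au) = +1.180 + (+1.69) = +2.87 V.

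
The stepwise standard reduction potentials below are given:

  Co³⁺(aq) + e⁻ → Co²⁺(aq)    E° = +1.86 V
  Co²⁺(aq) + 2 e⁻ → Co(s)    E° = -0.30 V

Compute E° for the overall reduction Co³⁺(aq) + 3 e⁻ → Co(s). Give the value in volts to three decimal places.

+0.420 V

Since ΔG° = −nFE° is additive over sequential reductions, n₃E°₃ = n₁E°₁ + n₂E°₂.
E°₃ = (1×+1.86 + 2×-0.30) / 3 = (+1.260) / 3 = +0.420 V.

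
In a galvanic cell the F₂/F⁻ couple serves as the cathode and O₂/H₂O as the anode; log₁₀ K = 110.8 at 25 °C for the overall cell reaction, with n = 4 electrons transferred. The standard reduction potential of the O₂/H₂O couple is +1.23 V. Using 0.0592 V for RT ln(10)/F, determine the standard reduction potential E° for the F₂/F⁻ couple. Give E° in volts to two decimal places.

E°cell = (0.0592/n)·log K = (0.0592/4)(110.8) = +1.640 V.
Since F₂/F⁻ is the cathode and O₂/H₂O the anode, E°cell = E°(F₂/F⁻) − E°(O₂/H₂O).
So E°(F₂/F⁻) = E°cell + E°(O₂/H₂O) = +1.640 + (+1.23) = +2.87 V.

+2.87 V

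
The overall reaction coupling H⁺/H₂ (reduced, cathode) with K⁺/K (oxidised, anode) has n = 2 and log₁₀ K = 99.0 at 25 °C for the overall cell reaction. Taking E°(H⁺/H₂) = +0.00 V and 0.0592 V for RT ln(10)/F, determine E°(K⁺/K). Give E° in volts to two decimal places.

E°cell = (0.0592/n)·log K = (0.0592/2)(99.0) = +2.930 V.
Since H⁺/H₂ is the cathode and K⁺/K the anode, E°cell = E°(H⁺/H₂) − E°(K⁺/K).
So E°(K⁺/K) = E°(H⁺/H₂) − E°cell = (+0.00) − (+2.930) = -2.93 V.

-2.93 V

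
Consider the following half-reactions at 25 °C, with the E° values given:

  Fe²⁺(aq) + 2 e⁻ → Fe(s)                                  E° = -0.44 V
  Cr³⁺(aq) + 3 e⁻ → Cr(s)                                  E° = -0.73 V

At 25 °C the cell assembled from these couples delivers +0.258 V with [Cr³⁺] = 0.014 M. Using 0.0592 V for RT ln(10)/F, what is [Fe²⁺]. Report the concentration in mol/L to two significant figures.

0.0048 M

Fe²⁺/Fe is the cathode, Cr³⁺/Cr the anode: E°cell = +0.29 V, n = 6.
Overall reaction: 3 Fe²⁺(aq) + 2 Cr(s) → 3 Fe(s) + 2 Cr³⁺(aq); Q = [Cr³⁺]^2/[Fe²⁺]^3.
From E = E° − (0.0592/n) log Q: log Q = (E° − E)·n/0.0592 = (+0.29 − (+0.258))·6/0.0592 = 3.2432.
So 3·log[Fe²⁺] = 2·log(0.014) − log Q = -3.7077 − (3.2432) = -6.9509; log[Fe²⁺] = -6.9509 / 3 = -2.3170; [Fe²⁺] = 10^(-2.3170) ≈ 0.0048 M.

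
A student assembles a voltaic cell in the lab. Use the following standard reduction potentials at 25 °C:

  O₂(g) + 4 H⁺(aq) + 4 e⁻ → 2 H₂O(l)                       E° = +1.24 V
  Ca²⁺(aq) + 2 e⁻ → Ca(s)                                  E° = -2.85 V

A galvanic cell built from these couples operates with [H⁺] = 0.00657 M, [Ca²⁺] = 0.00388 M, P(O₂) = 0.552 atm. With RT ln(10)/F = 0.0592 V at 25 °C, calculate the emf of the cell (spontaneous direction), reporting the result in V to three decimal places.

+4.028 V

O₂/H₂O is the cathode (higher E°), Ca²⁺/Ca the anode: E°cell = +1.24 − (-2.85) = +4.09 V, n = 4.
Overall: O₂(g) + 4 H⁺(aq) + 2 Ca(s) → 2 H₂O(l) + 2 Ca²⁺(aq)
Q = [Ca²⁺]^2 / (P(O₂)·[H⁺]^4); log Q = 4.165.
E = E° − (0.0592/n) log Q = +4.09 − (0.0592/4)(4.165) = +4.028 V.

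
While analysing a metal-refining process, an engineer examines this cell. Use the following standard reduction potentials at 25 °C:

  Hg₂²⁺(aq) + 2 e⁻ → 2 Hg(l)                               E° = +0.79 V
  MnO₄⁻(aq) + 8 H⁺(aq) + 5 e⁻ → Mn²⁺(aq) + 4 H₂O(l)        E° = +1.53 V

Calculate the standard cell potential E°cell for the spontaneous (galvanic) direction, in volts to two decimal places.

+0.74 V

The MnO₄⁻/Mn²⁺ couple has the higher reduction potential, so it is the cathode; Hg₂²⁺/Hg is oxidised at the anode.
E°cell = E°(cathode) − E°(anode) = (+1.53) − (+0.79) = +0.74 V.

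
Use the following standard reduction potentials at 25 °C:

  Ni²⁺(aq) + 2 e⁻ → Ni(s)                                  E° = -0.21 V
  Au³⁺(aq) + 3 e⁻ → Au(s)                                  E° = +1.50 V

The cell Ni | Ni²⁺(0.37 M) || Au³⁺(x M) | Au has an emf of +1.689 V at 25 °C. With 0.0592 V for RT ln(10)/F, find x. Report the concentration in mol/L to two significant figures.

Au³⁺/Au is the cathode, Ni²⁺/Ni the anode: E°cell = +1.71 V, n = 6.
Overall reaction: 2 Au³⁺(aq) + 3 Ni(s) → 2 Au(s) + 3 Ni²⁺(aq); Q = [Ni²⁺]^3/[Au³⁺]^2.
From E = E° − (0.0592/n) log Q: log Q = (E° − E)·n/0.0592 = (+1.71 − (+1.689))·6/0.0592 = 2.1284.
So 2·log[Au³⁺] = 3·log(0.37) − log Q = -1.2954 − (2.1284) = -3.4238; log[Au³⁺] = -3.4238 / 2 = -1.7119; [Au³⁺] = 10^(-1.7119) ≈ 0.019 M.

0.019 M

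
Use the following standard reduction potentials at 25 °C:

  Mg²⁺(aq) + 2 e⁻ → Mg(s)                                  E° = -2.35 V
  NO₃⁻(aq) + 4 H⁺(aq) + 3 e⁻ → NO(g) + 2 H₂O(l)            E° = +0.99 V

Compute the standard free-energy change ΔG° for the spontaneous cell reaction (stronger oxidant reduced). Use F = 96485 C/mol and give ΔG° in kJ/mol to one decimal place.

-1933.6 kJ/mol

NO₃⁻/NO (E° = +0.99 V) is the cathode; Mg²⁺/Mg (E° = -2.35 V) is the anode, so E°cell = +3.34 V.
Balancing electrons gives n = 6 (lcm of 3 and 2).
ΔG° = −nFE° = −(6)(96485)(+3.34) = -1,933,559 J = -1933.6 kJ/mol.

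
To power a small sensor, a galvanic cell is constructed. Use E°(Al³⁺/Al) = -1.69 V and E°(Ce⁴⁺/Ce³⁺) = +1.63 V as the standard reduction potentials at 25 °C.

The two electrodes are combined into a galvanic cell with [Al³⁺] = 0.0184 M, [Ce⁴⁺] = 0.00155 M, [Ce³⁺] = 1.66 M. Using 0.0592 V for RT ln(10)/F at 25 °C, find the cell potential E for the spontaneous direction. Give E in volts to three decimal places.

+3.175 V

Ce⁴⁺/Ce³⁺ is the cathode (higher E°), Al³⁺/Al the anode: E°cell = +1.63 − (-1.69) = +3.32 V, n = 3.
Overall: 3 Ce⁴⁺(aq) + Al(s) → 3 Ce³⁺(aq) + Al³⁺(aq)
Q = [Ce³⁺]^3·[Al³⁺] / ([Ce⁴⁺]^3); log Q = 7.354.
E = E° − (0.0592/n) log Q = +3.32 − (0.0592/3)(7.354) = +3.175 V.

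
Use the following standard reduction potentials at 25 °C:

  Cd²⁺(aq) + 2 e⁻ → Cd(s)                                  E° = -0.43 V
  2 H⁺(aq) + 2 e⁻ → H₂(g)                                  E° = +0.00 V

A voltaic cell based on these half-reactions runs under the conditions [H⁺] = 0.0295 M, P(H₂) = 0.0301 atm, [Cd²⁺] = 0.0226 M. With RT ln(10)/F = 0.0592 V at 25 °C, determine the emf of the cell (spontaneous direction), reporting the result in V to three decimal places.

H⁺/H₂ is the cathode (higher E°), Cd²⁺/Cd the anode: E°cell = +0.00 − (-0.43) = +0.43 V, n = 2.
Overall: 2 H⁺(aq) + Cd(s) → H₂(g) + Cd²⁺(aq)
Q = P(H₂)·[Cd²⁺] / ([H⁺]^2); log Q = -0.107.
E = E° − (0.0592/n) log Q = +0.43 − (0.0592/2)(-0.107) = +0.433 V.

+0.433 V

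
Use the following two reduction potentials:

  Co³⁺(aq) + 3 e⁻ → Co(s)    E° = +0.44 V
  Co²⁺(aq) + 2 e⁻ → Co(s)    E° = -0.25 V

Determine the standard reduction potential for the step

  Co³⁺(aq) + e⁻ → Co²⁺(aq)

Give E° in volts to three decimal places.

+1.820 V

Sequential free energies add, so n₃E°₃ = n₁E°₁ + n₂E°₂.
With n₃ = 3, and the known step contributing 2×(-0.25) V, the unknown satisfies 1·E° = 3×(+0.44) − 2×(-0.25) = +1.820.
E° = +1.820 / 1 = +1.820 V.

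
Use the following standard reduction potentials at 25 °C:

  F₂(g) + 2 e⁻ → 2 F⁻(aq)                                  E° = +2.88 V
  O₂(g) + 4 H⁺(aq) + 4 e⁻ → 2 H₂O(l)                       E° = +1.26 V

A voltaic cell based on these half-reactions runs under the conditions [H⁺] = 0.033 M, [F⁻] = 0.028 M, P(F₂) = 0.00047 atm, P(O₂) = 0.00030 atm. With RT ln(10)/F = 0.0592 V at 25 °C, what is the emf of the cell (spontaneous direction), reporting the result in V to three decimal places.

F₂/F⁻ is the cathode (higher E°), O₂/H₂O the anode: E°cell = +2.88 − (+1.26) = +1.62 V, n = 4.
Overall: 2 F₂(g) + 2 H₂O(l) → 4 F⁻(aq) + O₂(g) + 4 H⁺(aq)
Q = [F⁻]^4·P(O₂)·[H⁺]^4 / (P(F₂)^2); log Q = -9.004.
E = E° − (0.0592/n) log Q = +1.62 − (0.0592/4)(-9.004) = +1.753 V.

+1.753 V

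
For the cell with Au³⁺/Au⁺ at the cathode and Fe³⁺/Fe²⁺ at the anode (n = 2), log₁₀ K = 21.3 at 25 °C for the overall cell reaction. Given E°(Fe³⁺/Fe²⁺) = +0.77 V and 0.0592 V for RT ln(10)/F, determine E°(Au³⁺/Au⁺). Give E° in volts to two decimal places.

+1.40 V

E°cell = (0.0592/n)·log K = (0.0592/2)(21.3) = +0.630 V.
Since Au³⁺/Au⁺ is the cathode and Fe³⁺/Fe²⁺ the anode, E°cell = E°(Au³⁺/Au⁺) − E°(Fe³⁺/Fe²⁺).
So E°(Au³⁺/Au⁺) = E°cell + E°(Fe³⁺/Fe²⁺) = +0.630 + (+0.77) = +1.40 V.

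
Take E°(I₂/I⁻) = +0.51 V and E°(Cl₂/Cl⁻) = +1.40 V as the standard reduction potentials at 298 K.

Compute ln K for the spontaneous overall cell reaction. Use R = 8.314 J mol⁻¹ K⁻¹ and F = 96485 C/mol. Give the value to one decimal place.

69.3

Cathode: Cl₂/Cl⁻; anode: I₂/I⁻. E°cell = (+1.40) − (+0.51) = +0.89 V, with n = 2.
ΔG° = −nFE° = −RT ln K, so ln K = nFE°/(RT) = (2)(96485)(+0.89) / ((8.314)(298)) = 69.319.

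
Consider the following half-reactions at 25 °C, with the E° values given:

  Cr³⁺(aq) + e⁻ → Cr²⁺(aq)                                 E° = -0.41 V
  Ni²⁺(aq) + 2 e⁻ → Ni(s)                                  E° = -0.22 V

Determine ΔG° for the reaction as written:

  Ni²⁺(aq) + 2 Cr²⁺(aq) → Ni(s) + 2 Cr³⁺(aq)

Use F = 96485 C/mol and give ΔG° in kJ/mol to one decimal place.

-36.7 kJ/mol

As written, Ni²⁺/Ni is reduced (cathode) and Cr³⁺/Cr²⁺ is oxidised (anode), so E°cell = (-0.22) − (-0.41) = +0.19 V.
Balancing electrons gives n = 2.
ΔG° = −nFE° = −(2)(96485)(+0.19) = -36,664 J = -36.7 kJ/mol.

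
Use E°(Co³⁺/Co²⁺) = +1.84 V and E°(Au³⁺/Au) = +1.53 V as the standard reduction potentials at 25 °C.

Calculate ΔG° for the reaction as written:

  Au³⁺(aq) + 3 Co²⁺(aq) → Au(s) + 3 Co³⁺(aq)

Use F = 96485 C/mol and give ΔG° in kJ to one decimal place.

As written, Au³⁺/Au is reduced (cathode) and Co³⁺/Co²⁺ is oxidised (anode), so E°cell = (+1.53) − (+1.84) = -0.31 V.
Balancing electrons gives n = 3.
ΔG° = −nFE° = −(3)(96485)(-0.31) = 89,731 J = +89.7 kJ.

+89.7 kJ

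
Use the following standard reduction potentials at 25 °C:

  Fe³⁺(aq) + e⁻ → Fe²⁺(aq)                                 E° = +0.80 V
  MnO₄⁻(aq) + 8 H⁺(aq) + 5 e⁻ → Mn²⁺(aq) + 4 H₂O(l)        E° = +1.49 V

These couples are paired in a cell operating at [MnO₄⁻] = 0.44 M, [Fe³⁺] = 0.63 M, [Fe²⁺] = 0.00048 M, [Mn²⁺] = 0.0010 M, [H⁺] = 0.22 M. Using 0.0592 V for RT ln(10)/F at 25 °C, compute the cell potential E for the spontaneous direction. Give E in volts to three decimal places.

MnO₄⁻/Mn²⁺ is the cathode (higher E°), Fe³⁺/Fe²⁺ the anode: E°cell = +1.49 − (+0.80) = +0.69 V, n = 5.
Overall: MnO₄⁻(aq) + 8 H⁺(aq) + 5 Fe²⁺(aq) → Mn²⁺(aq) + 4 H₂O(l) + 5 Fe³⁺(aq)
Q = [Mn²⁺]·[Fe³⁺]^5 / ([MnO₄⁻]·[H⁺]^8·[Fe²⁺]^5); log Q = 18.208.
E = E° − (0.0592/n) log Q = +0.69 − (0.0592/5)(18.208) = +0.474 V.

+0.474 V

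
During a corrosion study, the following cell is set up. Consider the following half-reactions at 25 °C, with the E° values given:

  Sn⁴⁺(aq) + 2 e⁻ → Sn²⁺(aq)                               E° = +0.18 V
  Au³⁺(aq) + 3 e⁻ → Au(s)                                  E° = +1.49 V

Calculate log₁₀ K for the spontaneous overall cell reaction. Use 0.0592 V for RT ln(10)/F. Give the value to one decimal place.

Cathode: Au³⁺/Au; anode: Sn⁴⁺/Sn²⁺. E°cell = +1.31 V, n = 6.
log K = nE°cell / 0.0592 = (6)(+1.31) / 0.0592 = 132.8.

132.8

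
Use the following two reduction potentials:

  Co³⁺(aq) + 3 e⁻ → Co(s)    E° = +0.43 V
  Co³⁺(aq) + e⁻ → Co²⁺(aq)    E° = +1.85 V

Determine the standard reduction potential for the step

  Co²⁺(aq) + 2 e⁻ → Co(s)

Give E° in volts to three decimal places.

-0.280 V

Sequential free energies add, so n₃E°₃ = n₁E°₁ + n₂E°₂.
With n₃ = 3, and the known step contributing 1×(+1.85) V, the unknown satisfies 2·E° = 3×(+0.43) − 1×(+1.85) = -0.560.
E° = -0.560 / 2 = -0.280 V.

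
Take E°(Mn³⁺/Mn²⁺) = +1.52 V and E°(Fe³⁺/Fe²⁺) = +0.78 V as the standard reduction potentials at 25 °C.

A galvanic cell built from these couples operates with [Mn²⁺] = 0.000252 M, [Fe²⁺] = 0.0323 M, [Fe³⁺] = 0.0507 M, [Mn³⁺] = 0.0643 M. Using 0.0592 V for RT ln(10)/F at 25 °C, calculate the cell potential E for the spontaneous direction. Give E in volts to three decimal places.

+0.871 V

Mn³⁺/Mn²⁺ is the cathode (higher E°), Fe³⁺/Fe²⁺ the anode: E°cell = +1.52 − (+0.78) = +0.74 V, n = 1.
Overall: Mn³⁺(aq) + Fe²⁺(aq) → Mn²⁺(aq) + Fe³⁺(aq)
Q = [Mn²⁺]·[Fe³⁺] / ([Mn³⁺]·[Fe²⁺]); log Q = -2.211.
E = E° − (0.0592/n) log Q = +0.74 − (0.0592/1)(-2.211) = +0.871 V.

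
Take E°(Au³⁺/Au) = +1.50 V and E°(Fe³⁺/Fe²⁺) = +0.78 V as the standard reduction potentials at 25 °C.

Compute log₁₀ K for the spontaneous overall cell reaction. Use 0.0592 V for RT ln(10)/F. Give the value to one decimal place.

36.5

Cathode: Au³⁺/Au; anode: Fe³⁺/Fe²⁺. E°cell = +0.72 V, n = 3.
log K = nE°cell / 0.0592 = (3)(+0.72) / 0.0592 = 36.5.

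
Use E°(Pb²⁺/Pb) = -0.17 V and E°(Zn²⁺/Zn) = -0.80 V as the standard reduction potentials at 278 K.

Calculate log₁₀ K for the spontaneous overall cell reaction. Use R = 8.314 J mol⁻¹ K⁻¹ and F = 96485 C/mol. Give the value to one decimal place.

22.8

Cathode: Pb²⁺/Pb; anode: Zn²⁺/Zn. E°cell = (-0.17) − (-0.80) = +0.63 V, with n = 2.
ΔG° = −nFE° = −RT ln K, so ln K = nFE°/(RT) = (2)(96485)(+0.63) / ((8.314)(278)) = 52.599.
log₁₀ K = 52.599 / ln 10 = 22.8.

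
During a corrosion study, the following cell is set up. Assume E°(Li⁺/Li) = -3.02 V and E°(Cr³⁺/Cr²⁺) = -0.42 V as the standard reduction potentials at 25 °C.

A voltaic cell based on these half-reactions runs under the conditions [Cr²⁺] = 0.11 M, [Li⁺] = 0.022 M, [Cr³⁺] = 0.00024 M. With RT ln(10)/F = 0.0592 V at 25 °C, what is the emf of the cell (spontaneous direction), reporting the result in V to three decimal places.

+2.541 V

Cr³⁺/Cr²⁺ is the cathode (higher E°), Li⁺/Li the anode: E°cell = -0.42 − (-3.02) = +2.60 V, n = 1.
Overall: Cr³⁺(aq) + Li(s) → Cr²⁺(aq) + Li⁺(aq)
Q = [Cr²⁺]·[Li⁺] / ([Cr³⁺]); log Q = 1.004.
E = E° − (0.0592/n) log Q = +2.60 − (0.0592/1)(1.004) = +2.541 V.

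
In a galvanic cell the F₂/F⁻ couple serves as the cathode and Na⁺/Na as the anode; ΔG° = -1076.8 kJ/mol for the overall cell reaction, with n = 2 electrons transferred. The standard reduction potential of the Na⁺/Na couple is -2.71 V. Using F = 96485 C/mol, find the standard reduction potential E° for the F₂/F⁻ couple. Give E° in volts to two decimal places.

+2.87 V

E°cell = −ΔG°/(nF) = −(-1076.8×10³)/((2)(96485)) = +5.580 V.
Since F₂/F⁻ is the cathode and Na⁺/Na the anode, E°cell = E°(F₂/F⁻) − E°(Na⁺/Na).
So E°(F₂/F⁻) = E°cell + E°(Na⁺/Na) = +5.580 + (-2.71) = +2.87 V.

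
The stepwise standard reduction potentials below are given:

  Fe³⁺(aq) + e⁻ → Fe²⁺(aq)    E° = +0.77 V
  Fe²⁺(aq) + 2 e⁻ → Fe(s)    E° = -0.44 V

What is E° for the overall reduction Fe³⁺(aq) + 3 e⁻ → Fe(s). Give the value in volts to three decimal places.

-0.037 V

Adding the free-energy changes (−nFE°) of the two steps gives −n₃FE°₃ = −n₁FE°₁ − n₂FE°₂.
E°₃ = (1×+0.77 + 2×-0.44) / 3 = (-0.110) / 3 = -0.037 V.
Simply averaging or adding the two E° values would be wrong; the electron-weighted sum is required.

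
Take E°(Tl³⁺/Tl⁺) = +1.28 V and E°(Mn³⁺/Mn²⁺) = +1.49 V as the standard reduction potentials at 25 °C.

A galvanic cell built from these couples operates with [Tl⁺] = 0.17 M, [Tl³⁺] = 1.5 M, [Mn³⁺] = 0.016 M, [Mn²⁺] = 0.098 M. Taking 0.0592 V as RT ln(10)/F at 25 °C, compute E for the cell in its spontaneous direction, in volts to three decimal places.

+0.135 V

Mn³⁺/Mn²⁺ is the cathode (higher E°), Tl³⁺/Tl⁺ the anode: E°cell = +1.49 − (+1.28) = +0.21 V, n = 2.
Overall: 2 Mn³⁺(aq) + Tl⁺(aq) → 2 Mn²⁺(aq) + Tl³⁺(aq)
Q = [Mn²⁺]^2·[Tl³⁺] / ([Mn³⁺]^2·[Tl⁺]); log Q = 2.520.
E = E° − (0.0592/n) log Q = +0.21 − (0.0592/2)(2.520) = +0.135 V.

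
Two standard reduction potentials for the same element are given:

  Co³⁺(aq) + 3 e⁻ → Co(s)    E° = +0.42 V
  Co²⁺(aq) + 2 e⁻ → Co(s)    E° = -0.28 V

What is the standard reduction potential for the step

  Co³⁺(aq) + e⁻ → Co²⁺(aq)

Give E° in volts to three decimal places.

+1.820 V

Sequential free energies add, so n₃E°₃ = n₁E°₁ + n₂E°₂.
With n₃ = 3, and the known step contributing 2×(-0.28) V, the unknown satisfies 1·E° = 3×(+0.42) − 2×(-0.28) = +1.820.
E° = +1.820 / 1 = +1.820 V.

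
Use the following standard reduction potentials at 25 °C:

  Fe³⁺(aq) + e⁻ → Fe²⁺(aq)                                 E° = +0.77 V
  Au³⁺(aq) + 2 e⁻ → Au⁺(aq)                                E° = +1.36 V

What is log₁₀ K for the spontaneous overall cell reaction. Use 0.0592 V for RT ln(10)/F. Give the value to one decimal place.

Cathode: Au³⁺/Au⁺; anode: Fe³⁺/Fe²⁺. E°cell = +0.59 V, n = 2.
log K = nE°cell / 0.0592 = (2)(+0.59) / 0.0592 = 19.9.

19.9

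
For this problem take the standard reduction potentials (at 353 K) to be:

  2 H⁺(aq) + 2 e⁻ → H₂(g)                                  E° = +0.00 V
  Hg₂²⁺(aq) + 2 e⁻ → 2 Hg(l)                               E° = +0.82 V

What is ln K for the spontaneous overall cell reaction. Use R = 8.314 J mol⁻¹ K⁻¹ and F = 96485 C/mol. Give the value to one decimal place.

Cathode: Hg₂²⁺/Hg; anode: H⁺/H₂. E°cell = (+0.82) − (+0.00) = +0.82 V, with n = 2.
ΔG° = −nFE° = −RT ln K, so ln K = nFE°/(RT) = (2)(96485)(+0.82) / ((8.314)(353)) = 53.916.

53.9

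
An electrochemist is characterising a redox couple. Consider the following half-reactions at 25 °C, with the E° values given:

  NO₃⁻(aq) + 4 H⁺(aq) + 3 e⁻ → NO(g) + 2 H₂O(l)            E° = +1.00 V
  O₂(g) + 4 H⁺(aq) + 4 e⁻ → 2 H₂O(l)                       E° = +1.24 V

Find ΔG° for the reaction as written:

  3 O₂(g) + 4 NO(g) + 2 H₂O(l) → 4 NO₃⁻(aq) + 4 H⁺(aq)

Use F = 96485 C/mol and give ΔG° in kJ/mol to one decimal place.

-277.9 kJ/mol

As written, O₂/H₂O is reduced (cathode) and NO₃⁻/NO is oxidised (anode), so E°cell = (+1.24) − (+1.00) = +0.24 V.
Balancing electrons gives n = 12.
ΔG° = −nFE° = −(12)(96485)(+0.24) = -277,877 J = -277.9 kJ/mol.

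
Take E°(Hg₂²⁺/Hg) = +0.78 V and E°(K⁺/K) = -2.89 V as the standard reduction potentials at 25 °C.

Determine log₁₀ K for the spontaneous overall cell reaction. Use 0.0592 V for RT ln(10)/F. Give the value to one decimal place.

Cathode: Hg₂²⁺/Hg; anode: K⁺/K. E°cell = +3.67 V, n = 2.
log K = nE°cell / 0.0592 = (2)(+3.67) / 0.0592 = 124.0.

124.0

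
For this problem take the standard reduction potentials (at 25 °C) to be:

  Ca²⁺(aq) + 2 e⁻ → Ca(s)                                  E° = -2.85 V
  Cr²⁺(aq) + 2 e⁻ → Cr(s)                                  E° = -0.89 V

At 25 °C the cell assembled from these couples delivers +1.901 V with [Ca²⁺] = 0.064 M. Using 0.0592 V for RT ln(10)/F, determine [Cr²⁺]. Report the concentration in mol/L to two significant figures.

0.00065 M

Cr²⁺/Cr is the cathode, Ca²⁺/Ca the anode: E°cell = +1.96 V, n = 2.
Overall reaction: Cr²⁺(aq) + Ca(s) → Cr(s) + Ca²⁺(aq); Q = [Ca²⁺]^1/[Cr²⁺]^1.
From E = E° − (0.0592/n) log Q: log Q = (E° − E)·n/0.0592 = (+1.96 − (+1.901))·2/0.0592 = 1.9932.
So 1·log[Cr²⁺] = 1·log(0.064) − log Q = -1.1938 − (1.9932) = -3.1870; [Cr²⁺] = 10^(-3.1870) ≈ 0.00065 M.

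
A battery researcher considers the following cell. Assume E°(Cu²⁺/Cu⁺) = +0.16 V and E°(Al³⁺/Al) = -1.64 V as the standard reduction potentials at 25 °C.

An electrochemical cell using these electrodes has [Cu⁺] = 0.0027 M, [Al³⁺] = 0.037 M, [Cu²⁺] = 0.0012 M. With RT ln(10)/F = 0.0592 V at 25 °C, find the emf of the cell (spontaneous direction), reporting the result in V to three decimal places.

+1.807 V

Cu²⁺/Cu⁺ is the cathode (higher E°), Al³⁺/Al the anode: E°cell = +0.16 − (-1.64) = +1.80 V, n = 3.
Overall: 3 Cu²⁺(aq) + Al(s) → 3 Cu⁺(aq) + Al³⁺(aq)
Q = [Cu⁺]^3·[Al³⁺] / ([Cu²⁺]^3); log Q = -0.375.
E = E° − (0.0592/n) log Q = +1.80 − (0.0592/3)(-0.375) = +1.807 V.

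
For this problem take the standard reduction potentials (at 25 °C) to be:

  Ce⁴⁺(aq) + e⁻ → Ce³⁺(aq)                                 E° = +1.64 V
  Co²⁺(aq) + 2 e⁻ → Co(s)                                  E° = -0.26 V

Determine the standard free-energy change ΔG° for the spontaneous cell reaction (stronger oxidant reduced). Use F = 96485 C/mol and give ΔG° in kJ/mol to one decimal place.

Ce⁴⁺/Ce³⁺ (E° = +1.64 V) is the cathode; Co²⁺/Co (E° = -0.26 V) is the anode, so E°cell = +1.90 V.
Balancing electrons gives n = 2 (lcm of 1 and 2).
ΔG° = −nFE° = −(2)(96485)(+1.90) = -366,643 J = -366.6 kJ/mol.

-366.6 kJ/mol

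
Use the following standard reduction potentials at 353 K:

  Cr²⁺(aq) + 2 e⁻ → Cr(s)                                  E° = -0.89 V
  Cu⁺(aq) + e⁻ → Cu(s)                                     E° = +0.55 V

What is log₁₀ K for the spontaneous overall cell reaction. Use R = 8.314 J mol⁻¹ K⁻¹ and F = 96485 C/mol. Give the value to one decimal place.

Cathode: Cu⁺/Cu; anode: Cr²⁺/Cr. E°cell = (+0.55) − (-0.89) = +1.44 V, with n = 2.
ΔG° = −nFE° = −RT ln K, so ln K = nFE°/(RT) = (2)(96485)(+1.44) / ((8.314)(353)) = 94.682.
log₁₀ K = 94.682 / ln 10 = 41.1.

41.1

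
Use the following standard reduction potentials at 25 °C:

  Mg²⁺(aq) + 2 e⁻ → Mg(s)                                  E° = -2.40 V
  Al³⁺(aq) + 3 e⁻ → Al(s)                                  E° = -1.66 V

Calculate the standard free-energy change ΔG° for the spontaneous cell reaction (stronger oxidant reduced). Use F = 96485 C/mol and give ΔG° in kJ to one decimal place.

Al³⁺/Al (E° = -1.66 V) is the cathode; Mg²⁺/Mg (E° = -2.40 V) is the anode, so E°cell = +0.74 V.
Balancing electrons gives n = 6 (lcm of 3 and 2).
ΔG° = −nFE° = −(6)(96485)(+0.74) = -428,393 J = -428.4 kJ.

-428.4 kJ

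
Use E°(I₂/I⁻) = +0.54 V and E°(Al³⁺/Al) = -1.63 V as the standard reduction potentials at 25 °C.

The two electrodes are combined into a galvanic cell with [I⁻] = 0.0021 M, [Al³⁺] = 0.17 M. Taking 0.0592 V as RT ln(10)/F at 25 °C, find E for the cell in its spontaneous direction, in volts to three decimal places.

I₂/I⁻ is the cathode (higher E°), Al³⁺/Al the anode: E°cell = +0.54 − (-1.63) = +2.17 V, n = 6.
Overall: 3 I₂(s) + 2 Al(s) → 6 I⁻(aq) + 2 Al³⁺(aq)
Q = [I⁻]^6·[Al³⁺]^2; log Q = -17.606.
E = E° − (0.0592/n) log Q = +2.17 − (0.0592/6)(-17.606) = +2.344 V.

+2.344 V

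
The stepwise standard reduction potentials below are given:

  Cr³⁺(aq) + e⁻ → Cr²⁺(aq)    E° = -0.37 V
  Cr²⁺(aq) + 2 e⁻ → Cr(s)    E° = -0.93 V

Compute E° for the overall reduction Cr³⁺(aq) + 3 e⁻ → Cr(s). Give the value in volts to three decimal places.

Since ΔG° = −nFE° is additive over sequential reductions, n₃E°₃ = n₁E°₁ + n₂E°₂.
E°₃ = (1×-0.37 + 2×-0.93) / 3 = (-2.230) / 3 = -0.743 V.

-0.743 V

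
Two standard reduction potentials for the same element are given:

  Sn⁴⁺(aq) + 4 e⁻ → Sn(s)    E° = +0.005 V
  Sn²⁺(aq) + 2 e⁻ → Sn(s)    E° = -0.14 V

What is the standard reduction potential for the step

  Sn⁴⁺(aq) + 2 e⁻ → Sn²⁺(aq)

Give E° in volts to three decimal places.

Sequential free energies add, so n₃E°₃ = n₁E°₁ + n₂E°₂.
With n₃ = 4, and the known step contributing 2×(-0.14) V, the unknown satisfies 2·E° = 4×(+0.005) − 2×(-0.14) = +0.300.
E° = +0.300 / 2 = +0.150 V.

+0.150 V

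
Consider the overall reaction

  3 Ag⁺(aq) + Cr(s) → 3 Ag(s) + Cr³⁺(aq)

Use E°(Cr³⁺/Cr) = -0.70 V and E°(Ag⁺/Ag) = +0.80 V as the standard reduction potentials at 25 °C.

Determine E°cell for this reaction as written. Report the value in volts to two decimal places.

The Ag⁺/Ag couple has the higher reduction potential, so it is the cathode; Cr³⁺/Cr is oxidised at the anode.
E°cell = E°(cathode) − E°(anode) = (+0.80) − (-0.70) = +1.50 V.
Since E°cell > 0, the reaction is spontaneous under standard conditions.

+1.50 V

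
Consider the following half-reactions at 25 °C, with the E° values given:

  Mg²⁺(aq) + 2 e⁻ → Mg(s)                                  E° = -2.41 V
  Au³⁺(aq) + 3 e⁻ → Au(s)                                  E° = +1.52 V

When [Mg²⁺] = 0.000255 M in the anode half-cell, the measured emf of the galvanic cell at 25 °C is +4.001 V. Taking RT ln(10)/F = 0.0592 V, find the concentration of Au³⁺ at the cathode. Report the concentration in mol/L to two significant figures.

0.016 M

Au³⁺/Au is the cathode, Mg²⁺/Mg the anode: E°cell = +3.93 V, n = 6.
Overall reaction: 2 Au³⁺(aq) + 3 Mg(s) → 2 Au(s) + 3 Mg²⁺(aq); Q = [Mg²⁺]^3/[Au³⁺]^2.
From E = E° − (0.0592/n) log Q: log Q = (E° − E)·n/0.0592 = (+3.93 − (+4.001))·6/0.0592 = -7.1959.
So 2·log[Au³⁺] = 3·log(0.000255) − log Q = -10.7804 − (-7.1959) = -3.5845; log[Au³⁺] = -3.5845 / 2 = -1.7922; [Au³⁺] = 10^(-1.7922) ≈ 0.016 M.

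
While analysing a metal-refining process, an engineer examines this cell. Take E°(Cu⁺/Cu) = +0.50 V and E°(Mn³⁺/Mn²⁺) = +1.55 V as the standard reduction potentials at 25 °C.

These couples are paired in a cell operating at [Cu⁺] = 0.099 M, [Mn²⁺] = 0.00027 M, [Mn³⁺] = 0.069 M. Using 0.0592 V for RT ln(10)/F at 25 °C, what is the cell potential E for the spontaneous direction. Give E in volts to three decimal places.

Mn³⁺/Mn²⁺ is the cathode (higher E°), Cu⁺/Cu the anode: E°cell = +1.55 − (+0.50) = +1.05 V, n = 1.
Overall: Mn³⁺(aq) + Cu(s) → Mn²⁺(aq) + Cu⁺(aq)
Q = [Mn²⁺]·[Cu⁺] / ([Mn³⁺]); log Q = -3.412.
E = E° − (0.0592/n) log Q = +1.05 − (0.0592/1)(-3.412) = +1.252 V.

+1.252 V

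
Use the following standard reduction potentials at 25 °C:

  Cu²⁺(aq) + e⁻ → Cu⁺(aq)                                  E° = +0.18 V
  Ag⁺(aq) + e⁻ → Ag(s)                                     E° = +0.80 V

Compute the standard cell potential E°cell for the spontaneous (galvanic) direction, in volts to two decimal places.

+0.62 V

The Ag⁺/Ag couple has the higher reduction potential, so it is the cathode; Cu²⁺/Cu⁺ is oxidised at the anode.
E°cell = E°(cathode) − E°(anode) = (+0.80) − (+0.18) = +0.62 V.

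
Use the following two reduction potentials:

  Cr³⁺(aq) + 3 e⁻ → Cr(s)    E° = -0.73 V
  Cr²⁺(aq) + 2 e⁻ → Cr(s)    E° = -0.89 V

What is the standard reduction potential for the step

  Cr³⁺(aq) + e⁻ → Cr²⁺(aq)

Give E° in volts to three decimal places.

Sequential free energies add, so n₃E°₃ = n₁E°₁ + n₂E°₂.
With n₃ = 3, and the known step contributing 2×(-0.89) V, the unknown satisfies 1·E° = 3×(-0.73) − 2×(-0.89) = -0.410.
E° = -0.410 / 1 = -0.410 V.

-0.410 V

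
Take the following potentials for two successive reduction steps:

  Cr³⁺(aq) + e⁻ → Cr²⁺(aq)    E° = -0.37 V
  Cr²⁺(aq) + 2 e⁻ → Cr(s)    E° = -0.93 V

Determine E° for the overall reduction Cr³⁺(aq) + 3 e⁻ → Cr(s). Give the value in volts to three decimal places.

Since ΔG° = −nFE° is additive over sequential reductions, n₃E°₃ = n₁E°₁ + n₂E°₂.
E°₃ = (1×-0.37 + 2×-0.93) / 3 = (-2.230) / 3 = -0.743 V.
E° values themselves are not directly additive — weighting by electron count is essential.

-0.743 V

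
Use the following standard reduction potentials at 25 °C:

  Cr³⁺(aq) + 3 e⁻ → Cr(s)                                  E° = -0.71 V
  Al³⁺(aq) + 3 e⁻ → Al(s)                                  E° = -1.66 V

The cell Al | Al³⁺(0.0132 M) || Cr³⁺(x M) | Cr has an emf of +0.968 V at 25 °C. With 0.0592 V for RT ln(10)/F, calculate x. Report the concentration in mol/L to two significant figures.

Cr³⁺/Cr is the cathode, Al³⁺/Al the anode: E°cell = +0.95 V, n = 3.
Overall reaction: Cr³⁺(aq) + Al(s) → Cr(s) + Al³⁺(aq); Q = [Al³⁺]^1/[Cr³⁺]^1.
From E = E° − (0.0592/n) log Q: log Q = (E° − E)·n/0.0592 = (+0.95 − (+0.968))·3/0.0592 = -0.9122.
So 1·log[Cr³⁺] = 1·log(0.0132) − log Q = -1.8794 − (-0.9122) = -0.9672; [Cr³⁺] = 10^(-0.9672) ≈ 0.11 M.

0.11 M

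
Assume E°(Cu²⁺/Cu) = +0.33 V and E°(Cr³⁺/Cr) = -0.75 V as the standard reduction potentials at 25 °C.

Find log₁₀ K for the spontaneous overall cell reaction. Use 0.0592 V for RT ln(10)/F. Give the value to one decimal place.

109.5

Cathode: Cu²⁺/Cu; anode: Cr³⁺/Cr. E°cell = +1.08 V, n = 6.
log K = nE°cell / 0.0592 = (6)(+1.08) / 0.0592 = 109.5.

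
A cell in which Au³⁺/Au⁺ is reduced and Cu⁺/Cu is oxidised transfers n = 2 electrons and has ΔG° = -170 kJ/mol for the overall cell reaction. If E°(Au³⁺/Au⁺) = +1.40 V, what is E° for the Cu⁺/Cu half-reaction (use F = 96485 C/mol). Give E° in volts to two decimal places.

E°cell = −ΔG°/(nF) = −(-170×10³)/((2)(96485)) = +0.881 V.
Since Au³⁺/Au⁺ is the cathode and Cu⁺/Cu the anode, E°cell = E°(Au³⁺/Au⁺) − E°(Cu⁺/Cu).
So E°(Cu⁺/Cu) = E°(Au³⁺/Au⁺) − E°cell = (+1.40) − (+0.881) = +0.52 V.

+0.52 V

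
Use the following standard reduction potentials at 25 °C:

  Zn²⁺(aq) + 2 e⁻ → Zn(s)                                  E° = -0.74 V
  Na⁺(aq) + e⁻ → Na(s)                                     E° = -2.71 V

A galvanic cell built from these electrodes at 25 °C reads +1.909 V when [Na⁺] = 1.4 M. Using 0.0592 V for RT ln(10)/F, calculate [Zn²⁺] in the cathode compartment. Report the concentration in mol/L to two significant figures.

Zn²⁺/Zn is the cathode, Na⁺/Na the anode: E°cell = +1.97 V, n = 2.
Overall reaction: Zn²⁺(aq) + 2 Na(s) → Zn(s) + 2 Na⁺(aq); Q = [Na⁺]^2/[Zn²⁺]^1.
From E = E° − (0.0592/n) log Q: log Q = (E° − E)·n/0.0592 = (+1.97 − (+1.909))·2/0.0592 = 2.0608.
So 1·log[Zn²⁺] = 2·log(1.4) − log Q = 0.2923 − (2.0608) = -1.7685; [Zn²⁺] = 10^(-1.7685) ≈ 0.017 M.

0.017 M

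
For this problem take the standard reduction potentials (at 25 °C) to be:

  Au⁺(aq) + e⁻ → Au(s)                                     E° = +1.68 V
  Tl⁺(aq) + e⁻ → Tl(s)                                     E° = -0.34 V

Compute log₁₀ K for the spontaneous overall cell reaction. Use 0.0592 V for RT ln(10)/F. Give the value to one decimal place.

34.1

Cathode: Au⁺/Au; anode: Tl⁺/Tl. E°cell = +2.02 V, n = 1.
log K = nE°cell / 0.0592 = (1)(+2.02) / 0.0592 = 34.1.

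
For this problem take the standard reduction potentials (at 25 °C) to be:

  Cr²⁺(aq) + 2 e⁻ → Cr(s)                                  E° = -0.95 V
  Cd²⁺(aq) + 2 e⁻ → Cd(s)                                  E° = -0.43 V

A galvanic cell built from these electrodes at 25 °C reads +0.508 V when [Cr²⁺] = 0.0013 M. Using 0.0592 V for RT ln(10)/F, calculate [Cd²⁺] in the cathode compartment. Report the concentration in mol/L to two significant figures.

0.00051 M

Cd²⁺/Cd is the cathode, Cr²⁺/Cr the anode: E°cell = +0.52 V, n = 2.
Overall reaction: Cd²⁺(aq) + Cr(s) → Cd(s) + Cr²⁺(aq); Q = [Cr²⁺]^1/[Cd²⁺]^1.
From E = E° − (0.0592/n) log Q: log Q = (E° − E)·n/0.0592 = (+0.52 − (+0.508))·2/0.0592 = 0.4054.
So 1·log[Cd²⁺] = 1·log(0.0013) − log Q = -2.8861 − (0.4054) = -3.2915; [Cd²⁺] = 10^(-3.2915) ≈ 0.00051 M.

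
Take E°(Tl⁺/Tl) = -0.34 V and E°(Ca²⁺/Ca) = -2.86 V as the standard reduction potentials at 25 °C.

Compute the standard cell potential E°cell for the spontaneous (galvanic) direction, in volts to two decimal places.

+2.52 V

The Tl⁺/Tl couple has the higher reduction potential, so it is the cathode; Ca²⁺/Ca is oxidised at the anode.
E°cell = E°(cathode) − E°(anode) = (-0.34) − (-2.86) = +2.52 V.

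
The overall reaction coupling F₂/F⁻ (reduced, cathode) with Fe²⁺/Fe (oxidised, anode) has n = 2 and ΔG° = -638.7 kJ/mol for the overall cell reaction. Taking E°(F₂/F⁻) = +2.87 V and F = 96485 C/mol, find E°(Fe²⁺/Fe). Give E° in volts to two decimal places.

E°cell = −ΔG°/(nF) = −(-638.7×10³)/((2)(96485)) = +3.310 V.
Since F₂/F⁻ is the cathode and Fe²⁺/Fe the anode, E°cell = E°(F₂/F⁻) − E°(Fe²⁺/Fe).
So E°(Fe²⁺/Fe) = E°(F₂/F⁻) − E°cell = (+2.87) − (+3.310) = -0.44 V.

-0.44 V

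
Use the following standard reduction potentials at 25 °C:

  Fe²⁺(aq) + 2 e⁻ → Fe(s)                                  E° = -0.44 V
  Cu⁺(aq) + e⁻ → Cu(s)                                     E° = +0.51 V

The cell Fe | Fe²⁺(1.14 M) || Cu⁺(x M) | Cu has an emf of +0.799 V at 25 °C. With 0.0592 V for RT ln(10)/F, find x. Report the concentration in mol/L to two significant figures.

0.0030 M

Cu⁺/Cu is the cathode, Fe²⁺/Fe the anode: E°cell = +0.95 V, n = 2.
Overall reaction: 2 Cu⁺(aq) + Fe(s) → 2 Cu(s) + Fe²⁺(aq); Q = [Fe²⁺]^1/[Cu⁺]^2.
From E = E° − (0.0592/n) log Q: log Q = (E° − E)·n/0.0592 = (+0.95 − (+0.799))·2/0.0592 = 5.1014.
So 2·log[Cu⁺] = 1·log(1.14) − log Q = 0.0569 − (5.1014) = -5.0445; log[Cu⁺] = -5.0445 / 2 = -2.5223; [Cu⁺] = 10^(-2.5223) ≈ 0.0030 M.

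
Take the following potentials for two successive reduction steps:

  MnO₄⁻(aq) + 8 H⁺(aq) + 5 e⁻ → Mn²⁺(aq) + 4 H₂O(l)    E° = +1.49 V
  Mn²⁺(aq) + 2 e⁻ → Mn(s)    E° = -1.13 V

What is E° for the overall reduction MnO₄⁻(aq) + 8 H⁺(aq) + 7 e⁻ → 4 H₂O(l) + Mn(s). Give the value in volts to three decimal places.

+0.741 V

Since ΔG° = −nFE° is additive over sequential reductions, n₃E°₃ = n₁E°₁ + n₂E°₂.
E°₃ = (5×+1.49 + 2×-1.13) / 7 = (+5.190) / 7 = +0.741 V.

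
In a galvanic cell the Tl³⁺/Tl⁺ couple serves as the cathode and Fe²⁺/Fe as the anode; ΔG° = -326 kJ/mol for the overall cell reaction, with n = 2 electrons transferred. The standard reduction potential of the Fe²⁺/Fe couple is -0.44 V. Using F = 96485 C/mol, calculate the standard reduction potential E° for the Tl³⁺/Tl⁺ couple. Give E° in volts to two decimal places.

+1.25 V

E°cell = −ΔG°/(nF) = −(-326×10³)/((2)(96485)) = +1.689 V.
Since Tl³⁺/Tl⁺ is the cathode and Fe²⁺/Fe the anode, E°cell = E°(Tl³⁺/Tl⁺) − E°(Fe²⁺/Fe).
So E°(Tl³⁺/Tl⁺) = E°cell + E°(Fe²⁺/Fe) = +1.689 + (-0.44) = +1.25 V.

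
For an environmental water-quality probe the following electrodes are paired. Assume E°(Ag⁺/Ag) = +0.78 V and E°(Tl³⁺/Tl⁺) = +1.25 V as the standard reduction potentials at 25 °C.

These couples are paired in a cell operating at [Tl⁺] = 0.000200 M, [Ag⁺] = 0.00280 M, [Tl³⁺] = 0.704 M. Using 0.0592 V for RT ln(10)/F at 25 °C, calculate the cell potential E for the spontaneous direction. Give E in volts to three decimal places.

Tl³⁺/Tl⁺ is the cathode (higher E°), Ag⁺/Ag the anode: E°cell = +1.25 − (+0.78) = +0.47 V, n = 2.
Overall: Tl³⁺(aq) + 2 Ag(s) → Tl⁺(aq) + 2 Ag⁺(aq)
Q = [Tl⁺]·[Ag⁺]^2 / ([Tl³⁺]); log Q = -8.652.
E = E° − (0.0592/n) log Q = +0.47 − (0.0592/2)(-8.652) = +0.726 V.

+0.726 V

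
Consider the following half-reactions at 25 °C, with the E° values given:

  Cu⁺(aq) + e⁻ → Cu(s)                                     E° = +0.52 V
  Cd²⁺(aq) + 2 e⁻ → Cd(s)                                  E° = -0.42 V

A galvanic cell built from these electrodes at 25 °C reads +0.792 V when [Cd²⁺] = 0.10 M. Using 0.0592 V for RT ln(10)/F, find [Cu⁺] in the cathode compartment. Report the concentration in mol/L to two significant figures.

Cu⁺/Cu is the cathode, Cd²⁺/Cd the anode: E°cell = +0.94 V, n = 2.
Overall reaction: 2 Cu⁺(aq) + Cd(s) → 2 Cu(s) + Cd²⁺(aq); Q = [Cd²⁺]^1/[Cu⁺]^2.
From E = E° − (0.0592/n) log Q: log Q = (E° − E)·n/0.0592 = (+0.94 − (+0.792))·2/0.0592 = 5.0000.
So 2·log[Cu⁺] = 1·log(0.1) − log Q = -1.0000 − (5.0000) = -6.0000; log[Cu⁺] = -6.0000 / 2 = -3.0000; [Cu⁺] = 10^(-3.0000) ≈ 0.0010 M.

0.0010 M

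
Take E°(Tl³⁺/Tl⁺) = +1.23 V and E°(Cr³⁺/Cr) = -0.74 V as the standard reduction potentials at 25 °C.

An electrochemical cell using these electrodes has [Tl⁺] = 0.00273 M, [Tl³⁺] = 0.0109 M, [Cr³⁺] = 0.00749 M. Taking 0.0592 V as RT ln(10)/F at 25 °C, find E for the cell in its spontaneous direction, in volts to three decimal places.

+2.030 V

Tl³⁺/Tl⁺ is the cathode (higher E°), Cr³⁺/Cr the anode: E°cell = +1.23 − (-0.74) = +1.97 V, n = 6.
Overall: 3 Tl³⁺(aq) + 2 Cr(s) → 3 Tl⁺(aq) + 2 Cr³⁺(aq)
Q = [Tl⁺]^3·[Cr³⁺]^2 / ([Tl³⁺]^3); log Q = -6.055.
E = E° − (0.0592/n) log Q = +1.97 − (0.0592/6)(-6.055) = +2.030 V.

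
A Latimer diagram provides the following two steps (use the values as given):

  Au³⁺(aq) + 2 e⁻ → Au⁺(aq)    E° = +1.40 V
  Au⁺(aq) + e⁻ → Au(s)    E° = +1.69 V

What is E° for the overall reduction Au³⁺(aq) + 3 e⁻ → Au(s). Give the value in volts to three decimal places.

+1.497 V

Standard free energies of sequential steps add: ΔG°₃ = ΔG°₁ + ΔG°₂, so n₃E°₃ = n₁E°₁ + n₂E°₂.
E°₃ = (2×+1.40 + 1×+1.69) / 3 = (+4.490) / 3 = +1.497 V.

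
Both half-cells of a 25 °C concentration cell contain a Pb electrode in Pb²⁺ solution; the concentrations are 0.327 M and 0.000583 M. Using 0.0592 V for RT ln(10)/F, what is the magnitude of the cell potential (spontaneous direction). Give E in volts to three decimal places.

+0.081 V

For a concentration cell E°cell = 0. The 0.327 M side is the cathode (reduction is favoured where [Pb²⁺] is higher).
With n = 2, E = −(0.0592/2) log([Pb²⁺]ₐₙ/[Pb²⁺]꜀ₐₜ) = −(0.0592/2) log(0.000583/0.327) = −(0.0592/2)(-2.749) = +0.081 V.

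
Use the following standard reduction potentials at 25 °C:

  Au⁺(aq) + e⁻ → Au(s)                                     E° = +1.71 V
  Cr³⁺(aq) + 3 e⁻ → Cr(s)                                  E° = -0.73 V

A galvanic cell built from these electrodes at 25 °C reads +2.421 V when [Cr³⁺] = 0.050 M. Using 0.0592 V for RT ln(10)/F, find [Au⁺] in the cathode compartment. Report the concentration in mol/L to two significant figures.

Au⁺/Au is the cathode, Cr³⁺/Cr the anode: E°cell = +2.44 V, n = 3.
Overall reaction: 3 Au⁺(aq) + Cr(s) → 3 Au(s) + Cr³⁺(aq); Q = [Cr³⁺]^1/[Au⁺]^3.
From E = E° − (0.0592/n) log Q: log Q = (E° − E)·n/0.0592 = (+2.44 − (+2.421))·3/0.0592 = 0.9628.
So 3·log[Au⁺] = 1·log(0.05) − log Q = -1.3010 − (0.9628) = -2.2638; log[Au⁺] = -2.2638 / 3 = -0.7546; [Au⁺] = 10^(-0.7546) ≈ 0.18 M.

0.18 M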